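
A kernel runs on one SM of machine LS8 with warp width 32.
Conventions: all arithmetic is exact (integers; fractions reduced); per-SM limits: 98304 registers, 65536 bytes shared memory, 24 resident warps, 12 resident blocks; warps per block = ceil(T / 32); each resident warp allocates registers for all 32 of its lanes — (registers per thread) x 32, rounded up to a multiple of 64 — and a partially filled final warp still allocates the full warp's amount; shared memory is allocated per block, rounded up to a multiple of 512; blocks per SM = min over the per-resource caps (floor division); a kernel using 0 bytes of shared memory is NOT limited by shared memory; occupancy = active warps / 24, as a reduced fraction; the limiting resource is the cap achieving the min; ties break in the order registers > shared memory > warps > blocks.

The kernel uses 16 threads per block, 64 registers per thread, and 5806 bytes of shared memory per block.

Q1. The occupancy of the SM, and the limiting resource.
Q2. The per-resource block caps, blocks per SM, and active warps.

Answer: occupancy 5/12, limited by shared memory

registers: 48 blocks
shared memory: 10 blocks
warps: 24 blocks
blocks: 12 blocks

Answer: 10 blocks, 10 active warps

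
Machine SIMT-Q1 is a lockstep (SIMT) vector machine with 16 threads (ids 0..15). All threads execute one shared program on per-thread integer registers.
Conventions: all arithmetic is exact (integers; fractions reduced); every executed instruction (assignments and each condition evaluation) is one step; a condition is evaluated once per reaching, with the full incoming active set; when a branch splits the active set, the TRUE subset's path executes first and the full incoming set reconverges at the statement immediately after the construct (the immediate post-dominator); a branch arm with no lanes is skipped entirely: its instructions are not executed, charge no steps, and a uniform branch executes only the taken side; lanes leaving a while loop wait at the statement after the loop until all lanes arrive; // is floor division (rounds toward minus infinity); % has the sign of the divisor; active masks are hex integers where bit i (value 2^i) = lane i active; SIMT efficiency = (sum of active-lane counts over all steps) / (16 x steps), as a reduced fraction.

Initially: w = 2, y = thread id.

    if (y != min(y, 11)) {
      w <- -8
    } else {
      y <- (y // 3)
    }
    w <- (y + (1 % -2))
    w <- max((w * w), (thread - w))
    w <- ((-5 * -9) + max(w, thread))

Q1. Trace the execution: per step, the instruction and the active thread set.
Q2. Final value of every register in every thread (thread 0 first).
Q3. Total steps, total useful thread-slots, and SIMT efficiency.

step 0: eval (y != min(y, 11))       0xffff
step 1: w <- -8                      0xf000
step 2: y <- (y // 3)                0x0fff
step 3: w <- (y + (1 % -2))          0xffff
step 4: w <- max((w * w), (thread - w)) 0xffff
step 5: w <- ((-5 * -9) + max(w, thread)) 0xffff

Answer: 6 steps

w: 46,47,48,48,49,50,51,52,53,54,55,56,166,189,214,241
y: 0,0,0,1,1,1,2,2,2,3,3,3,12,13,14,15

steps = 6; useful = 80; efficiency = 80/96 = 5/6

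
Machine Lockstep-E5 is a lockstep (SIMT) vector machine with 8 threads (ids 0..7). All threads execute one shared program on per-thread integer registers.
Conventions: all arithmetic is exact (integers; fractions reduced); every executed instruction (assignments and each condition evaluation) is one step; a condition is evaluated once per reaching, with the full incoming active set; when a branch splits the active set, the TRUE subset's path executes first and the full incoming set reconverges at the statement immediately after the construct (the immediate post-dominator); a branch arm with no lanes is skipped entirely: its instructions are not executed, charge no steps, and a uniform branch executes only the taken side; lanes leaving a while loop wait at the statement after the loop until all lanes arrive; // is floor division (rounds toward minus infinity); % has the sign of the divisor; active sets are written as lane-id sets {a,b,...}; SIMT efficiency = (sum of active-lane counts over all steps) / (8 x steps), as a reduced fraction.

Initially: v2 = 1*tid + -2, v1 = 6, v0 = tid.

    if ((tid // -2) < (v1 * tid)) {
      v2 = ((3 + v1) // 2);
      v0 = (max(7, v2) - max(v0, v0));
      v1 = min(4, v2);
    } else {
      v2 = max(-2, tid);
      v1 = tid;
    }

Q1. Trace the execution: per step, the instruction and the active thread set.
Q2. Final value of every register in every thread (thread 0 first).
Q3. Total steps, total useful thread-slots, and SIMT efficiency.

step 0: eval ((tid // -2) < (v1 * tid)) {0,1,2,3,4,5,6,7}
step 1: v2 <- ((3 + v1) // 2)        {1,2,3,4,5,6,7}
step 2: v0 <- (max(7, v2) - max(v0, v0)) {1,2,3,4,5,6,7}
step 3: v1 <- min(4, v2)             {1,2,3,4,5,6,7}
step 4: v2 <- max(-2, tid)           {0}
step 5: v1 <- tid                    {0}

Answer: 6 steps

v2: 0,4,4,4,4,4,4,4
v1: 0,4,4,4,4,4,4,4
v0: 0,6,5,4,3,2,1,0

steps = 6; useful = 31; efficiency = 31/48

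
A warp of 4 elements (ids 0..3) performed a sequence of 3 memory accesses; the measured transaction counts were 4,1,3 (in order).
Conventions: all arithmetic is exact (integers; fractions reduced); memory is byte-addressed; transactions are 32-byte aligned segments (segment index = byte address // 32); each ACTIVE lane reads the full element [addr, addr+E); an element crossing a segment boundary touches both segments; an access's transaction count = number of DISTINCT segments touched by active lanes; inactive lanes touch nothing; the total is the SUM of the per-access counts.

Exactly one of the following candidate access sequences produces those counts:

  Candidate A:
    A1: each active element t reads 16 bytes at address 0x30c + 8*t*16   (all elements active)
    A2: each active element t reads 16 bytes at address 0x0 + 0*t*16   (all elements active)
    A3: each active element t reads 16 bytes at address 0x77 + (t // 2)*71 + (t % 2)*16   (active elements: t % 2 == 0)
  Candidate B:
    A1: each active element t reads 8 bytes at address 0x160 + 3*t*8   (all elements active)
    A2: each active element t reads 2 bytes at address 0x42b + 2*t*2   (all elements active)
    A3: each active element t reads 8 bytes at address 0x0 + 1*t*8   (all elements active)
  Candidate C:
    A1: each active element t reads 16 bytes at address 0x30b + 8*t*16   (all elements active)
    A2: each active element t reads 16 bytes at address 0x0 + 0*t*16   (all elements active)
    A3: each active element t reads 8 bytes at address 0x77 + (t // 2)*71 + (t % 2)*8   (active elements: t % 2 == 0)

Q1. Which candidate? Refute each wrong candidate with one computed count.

A: A3 gives 4 transactions, not 3
B: A1 gives 3 transactions, not 4
C: all counts match (4,1,3)

Answer: C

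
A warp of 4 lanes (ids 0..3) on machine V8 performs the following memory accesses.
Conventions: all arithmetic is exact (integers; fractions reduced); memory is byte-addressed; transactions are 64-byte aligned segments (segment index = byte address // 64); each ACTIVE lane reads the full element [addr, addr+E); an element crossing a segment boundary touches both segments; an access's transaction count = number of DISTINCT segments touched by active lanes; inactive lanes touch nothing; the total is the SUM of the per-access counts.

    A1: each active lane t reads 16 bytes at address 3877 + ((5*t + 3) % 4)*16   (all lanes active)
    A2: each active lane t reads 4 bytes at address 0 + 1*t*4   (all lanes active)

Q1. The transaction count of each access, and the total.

A1: 2 transactions
A2: 1 transaction

Answer: 2,1; total 3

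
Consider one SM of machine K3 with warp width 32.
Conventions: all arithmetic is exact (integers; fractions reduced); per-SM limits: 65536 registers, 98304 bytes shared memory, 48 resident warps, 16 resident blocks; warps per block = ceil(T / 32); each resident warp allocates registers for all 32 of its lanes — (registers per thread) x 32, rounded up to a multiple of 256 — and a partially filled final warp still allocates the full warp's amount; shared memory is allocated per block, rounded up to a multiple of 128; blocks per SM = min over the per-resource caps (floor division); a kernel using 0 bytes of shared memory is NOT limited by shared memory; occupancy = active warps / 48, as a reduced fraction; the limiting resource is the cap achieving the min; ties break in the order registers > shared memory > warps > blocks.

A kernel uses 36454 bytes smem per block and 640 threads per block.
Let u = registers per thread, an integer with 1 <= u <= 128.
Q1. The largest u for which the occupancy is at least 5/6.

Answer: u = 48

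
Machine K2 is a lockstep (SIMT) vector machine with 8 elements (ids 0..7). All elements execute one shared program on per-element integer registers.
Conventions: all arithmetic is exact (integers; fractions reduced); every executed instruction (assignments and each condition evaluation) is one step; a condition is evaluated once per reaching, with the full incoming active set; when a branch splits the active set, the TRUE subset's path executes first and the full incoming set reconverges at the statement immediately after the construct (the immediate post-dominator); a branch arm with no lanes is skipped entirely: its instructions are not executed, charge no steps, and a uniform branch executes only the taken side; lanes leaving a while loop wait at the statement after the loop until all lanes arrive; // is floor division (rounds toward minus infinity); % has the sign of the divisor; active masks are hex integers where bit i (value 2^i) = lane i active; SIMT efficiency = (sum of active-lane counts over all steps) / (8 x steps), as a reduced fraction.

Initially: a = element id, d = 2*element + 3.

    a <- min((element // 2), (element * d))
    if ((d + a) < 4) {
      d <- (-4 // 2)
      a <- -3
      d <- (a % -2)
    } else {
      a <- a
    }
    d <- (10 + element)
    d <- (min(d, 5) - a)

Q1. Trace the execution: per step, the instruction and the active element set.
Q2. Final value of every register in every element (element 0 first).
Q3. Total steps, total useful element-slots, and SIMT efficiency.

step 0: a <- min((element // 2), (element * d)) 0xff
step 1: eval ((d + a) < 4)           0xff
step 2: d <- (-4 // 2)               0x01
step 3: a <- -3                      0x01
step 4: d <- (a % -2)                0x01
step 5: a <- a                       0xfe
step 6: d <- (10 + element)          0xff
step 7: d <- (min(d, 5) - a)         0xff

Answer: 8 steps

a: -3,0,1,1,2,2,3,3
d: 8,5,4,4,3,3,2,2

steps = 8; useful = 42; efficiency = 42/64 = 21/32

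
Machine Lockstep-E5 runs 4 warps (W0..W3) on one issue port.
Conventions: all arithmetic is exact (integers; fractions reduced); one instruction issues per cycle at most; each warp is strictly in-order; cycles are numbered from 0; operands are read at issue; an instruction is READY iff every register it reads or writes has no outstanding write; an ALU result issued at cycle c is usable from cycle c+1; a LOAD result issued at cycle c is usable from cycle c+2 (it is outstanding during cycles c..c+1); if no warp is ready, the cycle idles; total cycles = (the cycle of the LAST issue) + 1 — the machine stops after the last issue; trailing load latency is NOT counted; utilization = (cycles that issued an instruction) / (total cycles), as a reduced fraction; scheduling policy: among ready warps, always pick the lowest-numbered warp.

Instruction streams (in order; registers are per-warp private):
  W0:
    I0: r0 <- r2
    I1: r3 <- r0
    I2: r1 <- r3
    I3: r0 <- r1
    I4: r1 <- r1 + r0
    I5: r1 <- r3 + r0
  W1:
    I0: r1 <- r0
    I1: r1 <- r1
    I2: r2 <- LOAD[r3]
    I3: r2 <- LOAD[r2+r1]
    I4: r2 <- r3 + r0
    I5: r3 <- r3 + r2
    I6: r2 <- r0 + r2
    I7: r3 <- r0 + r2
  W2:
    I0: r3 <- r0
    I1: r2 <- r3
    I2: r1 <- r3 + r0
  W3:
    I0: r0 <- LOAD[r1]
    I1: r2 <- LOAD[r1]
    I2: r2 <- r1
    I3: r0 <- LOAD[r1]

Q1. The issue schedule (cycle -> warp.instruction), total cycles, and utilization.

cycle 0: W0.I0
cycle 1: W0.I1
cycle 2: W0.I2
cycle 3: W0.I3
cycle 4: W0.I4
cycle 5: W0.I5
cycle 6: W1.I0
cycle 7: W1.I1
cycle 8: W1.I2
cycle 9: W2.I0
cycle 10: W1.I3
cycle 11: W2.I1
cycle 12: W1.I4
cycle 13: W1.I5
cycle 14: W1.I6
cycle 15: W1.I7
cycle 16: W2.I2
cycle 17: W3.I0
cycle 18: W3.I1
cycle 19: idle
cycle 20: W3.I2
cycle 21: W3.I3

Answer: 22 cycles, utilization 21/22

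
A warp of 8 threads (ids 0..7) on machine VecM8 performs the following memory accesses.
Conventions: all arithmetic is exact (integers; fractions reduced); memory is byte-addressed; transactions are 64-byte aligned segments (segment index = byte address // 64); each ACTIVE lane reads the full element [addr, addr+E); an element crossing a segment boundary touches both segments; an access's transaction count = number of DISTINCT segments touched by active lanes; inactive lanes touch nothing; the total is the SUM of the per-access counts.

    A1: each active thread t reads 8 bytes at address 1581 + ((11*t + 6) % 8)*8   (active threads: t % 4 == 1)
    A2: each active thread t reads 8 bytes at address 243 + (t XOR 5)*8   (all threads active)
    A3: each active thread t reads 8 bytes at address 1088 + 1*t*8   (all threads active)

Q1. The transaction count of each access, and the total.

A1: 2 transactions
A2: 2 transactions
A3: 1 transaction

Answer: 2,2,1; total 5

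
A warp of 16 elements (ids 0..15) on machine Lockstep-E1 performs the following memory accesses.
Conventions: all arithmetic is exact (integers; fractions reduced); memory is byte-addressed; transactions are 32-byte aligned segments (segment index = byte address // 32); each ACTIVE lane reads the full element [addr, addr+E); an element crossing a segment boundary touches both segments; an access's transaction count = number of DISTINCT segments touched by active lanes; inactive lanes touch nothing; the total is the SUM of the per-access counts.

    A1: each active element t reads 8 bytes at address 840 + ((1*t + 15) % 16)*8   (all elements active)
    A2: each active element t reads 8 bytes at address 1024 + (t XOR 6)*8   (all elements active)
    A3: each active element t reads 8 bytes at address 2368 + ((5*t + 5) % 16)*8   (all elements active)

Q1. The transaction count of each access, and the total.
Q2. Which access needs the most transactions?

A1: 5 transactions
A2: 4 transactions
A3: 4 transactions

Answer: 5,4,4; total 13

Answer: A1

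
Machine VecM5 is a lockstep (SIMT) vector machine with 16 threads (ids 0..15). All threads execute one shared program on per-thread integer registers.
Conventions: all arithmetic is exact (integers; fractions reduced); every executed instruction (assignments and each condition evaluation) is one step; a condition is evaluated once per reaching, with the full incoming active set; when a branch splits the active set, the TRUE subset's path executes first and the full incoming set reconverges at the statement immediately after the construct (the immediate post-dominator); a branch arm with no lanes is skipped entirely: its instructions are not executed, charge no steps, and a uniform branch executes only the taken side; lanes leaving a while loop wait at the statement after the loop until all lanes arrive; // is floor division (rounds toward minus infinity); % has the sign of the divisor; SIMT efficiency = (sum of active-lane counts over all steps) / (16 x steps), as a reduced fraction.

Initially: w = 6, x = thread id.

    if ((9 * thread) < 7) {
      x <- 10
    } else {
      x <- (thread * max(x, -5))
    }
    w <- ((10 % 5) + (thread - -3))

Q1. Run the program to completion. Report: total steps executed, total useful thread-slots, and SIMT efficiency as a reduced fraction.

Answer: 4 steps, 48 useful, 3/4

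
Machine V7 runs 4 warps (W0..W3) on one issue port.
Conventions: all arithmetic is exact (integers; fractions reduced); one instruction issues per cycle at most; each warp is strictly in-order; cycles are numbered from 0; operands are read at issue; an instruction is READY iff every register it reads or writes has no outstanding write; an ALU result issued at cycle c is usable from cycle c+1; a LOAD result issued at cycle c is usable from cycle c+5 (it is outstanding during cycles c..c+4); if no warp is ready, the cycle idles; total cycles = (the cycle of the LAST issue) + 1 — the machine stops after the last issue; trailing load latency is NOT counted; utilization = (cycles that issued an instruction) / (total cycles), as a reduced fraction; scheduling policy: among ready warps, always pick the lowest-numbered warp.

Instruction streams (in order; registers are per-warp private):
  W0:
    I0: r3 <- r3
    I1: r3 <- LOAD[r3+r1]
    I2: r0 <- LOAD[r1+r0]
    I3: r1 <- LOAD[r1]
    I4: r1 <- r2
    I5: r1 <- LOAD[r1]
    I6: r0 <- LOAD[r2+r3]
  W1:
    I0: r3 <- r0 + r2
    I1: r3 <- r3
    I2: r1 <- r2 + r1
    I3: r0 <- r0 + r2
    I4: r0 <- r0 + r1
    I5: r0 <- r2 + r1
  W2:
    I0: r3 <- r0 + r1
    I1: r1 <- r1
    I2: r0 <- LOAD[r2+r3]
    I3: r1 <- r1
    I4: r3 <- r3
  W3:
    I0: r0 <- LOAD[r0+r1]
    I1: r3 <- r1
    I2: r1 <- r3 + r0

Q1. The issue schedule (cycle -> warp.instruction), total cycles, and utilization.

cycle 0: W0.I0
cycle 1: W0.I1
cycle 2: W0.I2
cycle 3: W0.I3
cycle 4: W1.I0
cycle 5: W1.I1
cycle 6: W1.I2
cycle 7: W1.I3
cycle 8: W0.I4
cycle 9: W0.I5
cycle 10: W0.I6
cycle 11: W1.I4
cycle 12: W1.I5
cycle 13: W2.I0
cycle 14: W2.I1
cycle 15: W2.I2
cycle 16: W2.I3
cycle 17: W2.I4
cycle 18: W3.I0
cycle 19: W3.I1
cycle 20: idle
cycle 21: idle
cycle 22: idle
cycle 23: W3.I2

Answer: 24 cycles, utilization 7/8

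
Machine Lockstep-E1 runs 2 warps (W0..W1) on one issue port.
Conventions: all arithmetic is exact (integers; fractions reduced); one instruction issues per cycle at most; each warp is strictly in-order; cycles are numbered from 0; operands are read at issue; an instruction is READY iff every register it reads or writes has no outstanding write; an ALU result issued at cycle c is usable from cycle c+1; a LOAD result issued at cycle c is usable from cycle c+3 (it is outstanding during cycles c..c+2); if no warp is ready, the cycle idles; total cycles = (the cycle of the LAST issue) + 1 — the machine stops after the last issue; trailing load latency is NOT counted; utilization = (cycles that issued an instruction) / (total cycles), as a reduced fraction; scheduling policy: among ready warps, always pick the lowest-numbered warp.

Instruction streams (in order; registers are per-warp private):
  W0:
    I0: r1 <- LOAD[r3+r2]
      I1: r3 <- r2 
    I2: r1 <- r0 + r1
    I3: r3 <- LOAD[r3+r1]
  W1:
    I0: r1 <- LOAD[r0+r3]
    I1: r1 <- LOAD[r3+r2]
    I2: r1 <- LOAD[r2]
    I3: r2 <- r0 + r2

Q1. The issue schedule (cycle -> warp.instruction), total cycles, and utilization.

cycle 0: W0.I0
cycle 1: W0.I1
cycle 2: W1.I0
cycle 3: W0.I2
cycle 4: W0.I3
cycle 5: W1.I1
cycle 6: idle
cycle 7: idle
cycle 8: W1.I2
cycle 9: W1.I3

Answer: 10 cycles, utilization 4/5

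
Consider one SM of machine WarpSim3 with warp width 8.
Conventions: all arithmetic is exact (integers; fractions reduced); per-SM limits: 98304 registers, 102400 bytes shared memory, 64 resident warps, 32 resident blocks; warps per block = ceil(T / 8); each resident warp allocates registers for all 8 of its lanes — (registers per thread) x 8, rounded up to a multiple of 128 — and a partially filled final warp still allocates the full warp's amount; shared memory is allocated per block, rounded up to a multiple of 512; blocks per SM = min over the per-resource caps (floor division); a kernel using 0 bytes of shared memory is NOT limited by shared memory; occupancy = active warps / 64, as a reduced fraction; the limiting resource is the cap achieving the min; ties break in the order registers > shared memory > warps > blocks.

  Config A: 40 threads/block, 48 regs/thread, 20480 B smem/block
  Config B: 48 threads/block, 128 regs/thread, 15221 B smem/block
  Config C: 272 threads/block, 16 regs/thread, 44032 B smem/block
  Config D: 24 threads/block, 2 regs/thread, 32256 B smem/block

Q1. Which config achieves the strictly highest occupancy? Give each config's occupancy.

occupancies: A 25/64, B 9/16, C 17/32, D 9/64

Answer: B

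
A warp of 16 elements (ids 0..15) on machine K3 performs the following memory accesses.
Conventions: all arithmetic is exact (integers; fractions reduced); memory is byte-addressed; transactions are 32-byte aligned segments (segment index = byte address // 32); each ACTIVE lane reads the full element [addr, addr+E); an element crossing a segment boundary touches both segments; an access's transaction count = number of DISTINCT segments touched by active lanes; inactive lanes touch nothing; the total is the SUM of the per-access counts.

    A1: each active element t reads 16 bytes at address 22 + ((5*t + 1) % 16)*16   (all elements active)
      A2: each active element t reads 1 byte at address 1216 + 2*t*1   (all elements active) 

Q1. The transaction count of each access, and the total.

A1: 9 transactions
A2: 1 transaction

Answer: 9,1; total 10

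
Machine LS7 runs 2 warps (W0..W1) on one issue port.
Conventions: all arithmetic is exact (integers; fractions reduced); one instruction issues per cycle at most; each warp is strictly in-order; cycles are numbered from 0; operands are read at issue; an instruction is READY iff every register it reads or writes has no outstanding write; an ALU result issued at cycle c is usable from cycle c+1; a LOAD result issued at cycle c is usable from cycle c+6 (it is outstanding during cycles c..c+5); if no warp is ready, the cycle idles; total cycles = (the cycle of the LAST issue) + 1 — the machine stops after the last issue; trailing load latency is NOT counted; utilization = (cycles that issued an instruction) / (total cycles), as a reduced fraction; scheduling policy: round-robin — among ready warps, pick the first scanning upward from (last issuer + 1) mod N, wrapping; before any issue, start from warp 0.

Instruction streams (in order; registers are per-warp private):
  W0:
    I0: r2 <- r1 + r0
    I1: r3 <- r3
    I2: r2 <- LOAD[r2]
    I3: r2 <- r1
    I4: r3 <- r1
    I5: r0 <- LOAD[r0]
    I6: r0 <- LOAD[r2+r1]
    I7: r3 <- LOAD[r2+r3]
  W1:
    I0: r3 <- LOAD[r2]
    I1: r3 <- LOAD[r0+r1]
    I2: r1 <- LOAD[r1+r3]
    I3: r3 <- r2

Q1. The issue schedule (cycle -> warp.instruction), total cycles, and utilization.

cycle 0: W0.I0
cycle 1: W1.I0
cycle 2: W0.I1
cycle 3: W0.I2
cycle 4: idle
cycle 5: idle
cycle 6: idle
cycle 7: W1.I1
cycle 8: idle
cycle 9: W0.I3
cycle 10: W0.I4
cycle 11: W0.I5
cycle 12: idle
cycle 13: W1.I2
cycle 14: W1.I3
cycle 15: idle
cycle 16: idle
cycle 17: W0.I6
cycle 18: W0.I7

Answer: 19 cycles, utilization 12/19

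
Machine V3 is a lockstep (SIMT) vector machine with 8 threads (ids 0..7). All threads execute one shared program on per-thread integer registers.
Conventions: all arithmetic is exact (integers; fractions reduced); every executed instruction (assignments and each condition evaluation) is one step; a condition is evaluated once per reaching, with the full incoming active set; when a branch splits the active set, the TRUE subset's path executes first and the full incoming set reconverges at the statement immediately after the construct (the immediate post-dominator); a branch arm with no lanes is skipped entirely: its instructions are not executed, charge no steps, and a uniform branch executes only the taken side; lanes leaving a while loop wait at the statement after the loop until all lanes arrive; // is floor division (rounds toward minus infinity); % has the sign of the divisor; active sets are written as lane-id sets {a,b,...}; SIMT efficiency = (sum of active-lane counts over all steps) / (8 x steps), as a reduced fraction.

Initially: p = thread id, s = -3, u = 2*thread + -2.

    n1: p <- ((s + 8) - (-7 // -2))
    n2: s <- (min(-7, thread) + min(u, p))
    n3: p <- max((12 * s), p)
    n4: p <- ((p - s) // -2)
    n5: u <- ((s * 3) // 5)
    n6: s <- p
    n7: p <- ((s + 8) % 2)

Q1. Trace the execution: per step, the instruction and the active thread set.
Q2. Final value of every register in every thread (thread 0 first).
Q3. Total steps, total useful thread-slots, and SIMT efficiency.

step 0: p <- ((s + 8) - (-7 // -2))  {0,1,2,3,4,5,6,7}
step 1: s <- (min(-7, thread) + min(u, p)) {0,1,2,3,4,5,6,7}
step 2: p <- max((12 * s), p)        {0,1,2,3,4,5,6,7}
step 3: p <- ((p - s) // -2)         {0,1,2,3,4,5,6,7}
step 4: u <- ((s * 3) // 5)          {0,1,2,3,4,5,6,7}
step 5: s <- p                       {0,1,2,3,4,5,6,7}
step 6: p <- ((s + 8) % 2)           {0,1,2,3,4,5,6,7}

Answer: 7 steps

p: 0,1,0,0,0,0,0,0
s: -6,-5,-4,-4,-4,-4,-4,-4
u: -6,-5,-3,-3,-3,-3,-3,-3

steps = 7; useful = 56; efficiency = 56/56 = 1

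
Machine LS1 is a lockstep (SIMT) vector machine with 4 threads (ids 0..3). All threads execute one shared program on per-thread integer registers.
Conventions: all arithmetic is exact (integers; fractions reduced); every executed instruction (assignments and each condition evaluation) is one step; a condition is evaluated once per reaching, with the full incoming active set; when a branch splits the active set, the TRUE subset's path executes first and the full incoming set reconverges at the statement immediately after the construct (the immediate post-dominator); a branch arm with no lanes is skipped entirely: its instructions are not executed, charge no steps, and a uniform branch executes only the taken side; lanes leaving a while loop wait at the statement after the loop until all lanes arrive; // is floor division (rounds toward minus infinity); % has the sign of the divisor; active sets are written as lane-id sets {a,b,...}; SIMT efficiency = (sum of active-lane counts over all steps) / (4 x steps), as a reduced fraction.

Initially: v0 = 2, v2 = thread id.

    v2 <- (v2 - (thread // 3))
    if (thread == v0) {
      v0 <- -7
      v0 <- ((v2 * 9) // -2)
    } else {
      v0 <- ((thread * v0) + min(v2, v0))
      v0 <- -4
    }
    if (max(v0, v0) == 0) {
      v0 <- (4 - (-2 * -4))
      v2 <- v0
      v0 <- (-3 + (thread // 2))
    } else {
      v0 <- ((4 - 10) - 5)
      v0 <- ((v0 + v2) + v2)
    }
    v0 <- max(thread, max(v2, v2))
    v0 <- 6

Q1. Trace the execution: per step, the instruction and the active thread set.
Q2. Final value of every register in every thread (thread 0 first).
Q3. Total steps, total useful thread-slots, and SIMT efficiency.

step 0: v2 <- (v2 - (thread // 3))   {0,1,2,3}
step 1: eval (thread == v0)          {0,1,2,3}
step 2: v0 <- -7                     {2}
step 3: v0 <- ((v2 * 9) // -2)       {2}
step 4: v0 <- ((thread * v0) + min(v2, v0)) {0,1,3}
step 5: v0 <- -4                     {0,1,3}
step 6: eval (max(v0, v0) == 0)      {0,1,2,3}
step 7: v0 <- ((4 - 10) - 5)         {0,1,2,3}
step 8: v0 <- ((v0 + v2) + v2)       {0,1,2,3}
step 9: v0 <- max(thread, max(v2, v2)) {0,1,2,3}
step 10: v0 <- 6                      {0,1,2,3}

Answer: 11 steps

v0: 6,6,6,6
v2: 0,1,2,2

steps = 11; useful = 36; efficiency = 36/44 = 9/11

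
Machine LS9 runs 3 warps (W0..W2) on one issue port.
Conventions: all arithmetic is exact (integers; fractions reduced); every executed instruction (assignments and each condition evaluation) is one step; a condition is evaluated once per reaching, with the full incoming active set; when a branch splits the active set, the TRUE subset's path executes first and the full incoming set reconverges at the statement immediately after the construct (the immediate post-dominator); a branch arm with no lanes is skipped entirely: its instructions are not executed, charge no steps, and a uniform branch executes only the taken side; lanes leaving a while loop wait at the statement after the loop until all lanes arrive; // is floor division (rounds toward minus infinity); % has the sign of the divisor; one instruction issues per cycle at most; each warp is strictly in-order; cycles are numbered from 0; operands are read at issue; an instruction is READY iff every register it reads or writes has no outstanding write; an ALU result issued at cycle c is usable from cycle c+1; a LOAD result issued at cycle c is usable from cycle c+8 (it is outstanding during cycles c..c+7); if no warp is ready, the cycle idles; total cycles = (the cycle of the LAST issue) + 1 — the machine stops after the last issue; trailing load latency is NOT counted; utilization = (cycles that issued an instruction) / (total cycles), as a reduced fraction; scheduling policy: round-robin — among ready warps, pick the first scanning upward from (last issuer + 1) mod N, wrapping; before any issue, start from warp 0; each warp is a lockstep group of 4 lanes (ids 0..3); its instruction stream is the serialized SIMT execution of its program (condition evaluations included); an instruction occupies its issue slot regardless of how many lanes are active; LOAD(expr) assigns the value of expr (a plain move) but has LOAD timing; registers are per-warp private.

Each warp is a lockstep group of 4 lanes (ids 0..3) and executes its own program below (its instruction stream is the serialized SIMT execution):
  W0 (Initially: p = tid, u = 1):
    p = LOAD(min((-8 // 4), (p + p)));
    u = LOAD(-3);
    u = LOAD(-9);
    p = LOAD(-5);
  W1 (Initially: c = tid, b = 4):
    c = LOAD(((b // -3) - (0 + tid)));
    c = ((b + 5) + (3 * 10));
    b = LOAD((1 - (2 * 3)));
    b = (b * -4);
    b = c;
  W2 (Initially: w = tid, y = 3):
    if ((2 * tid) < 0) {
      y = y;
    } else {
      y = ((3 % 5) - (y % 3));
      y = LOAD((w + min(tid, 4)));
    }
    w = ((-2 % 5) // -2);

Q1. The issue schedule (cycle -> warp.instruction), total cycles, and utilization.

cycle 0: W0.I0
cycle 1: W1.I0
cycle 2: W2.I0
cycle 3: W0.I1
cycle 4: W2.I1
cycle 5: W2.I2
cycle 6: W2.I3
cycle 7: idle
cycle 8: idle
cycle 9: W1.I1
cycle 10: W1.I2
cycle 11: W0.I2
cycle 12: W0.I3
cycle 13: idle
cycle 14: idle
cycle 15: idle
cycle 16: idle
cycle 17: idle
cycle 18: W1.I3
cycle 19: W1.I4

Answer: 20 cycles, utilization 13/20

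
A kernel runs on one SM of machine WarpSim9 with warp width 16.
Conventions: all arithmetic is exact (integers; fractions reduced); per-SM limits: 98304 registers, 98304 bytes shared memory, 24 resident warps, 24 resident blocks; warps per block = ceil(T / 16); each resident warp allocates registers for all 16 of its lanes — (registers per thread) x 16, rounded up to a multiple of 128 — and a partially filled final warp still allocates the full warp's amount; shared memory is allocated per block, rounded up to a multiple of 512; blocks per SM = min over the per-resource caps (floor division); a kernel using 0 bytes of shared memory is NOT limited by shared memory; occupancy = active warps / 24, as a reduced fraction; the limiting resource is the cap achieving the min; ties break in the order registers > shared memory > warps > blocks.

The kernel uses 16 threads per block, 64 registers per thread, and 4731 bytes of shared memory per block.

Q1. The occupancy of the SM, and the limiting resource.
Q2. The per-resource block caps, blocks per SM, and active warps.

Answer: occupancy 19/24, limited by shared memory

registers: 96 blocks
shared memory: 19 blocks
warps: 24 blocks
blocks: 24 blocks

Answer: 19 blocks, 19 active warps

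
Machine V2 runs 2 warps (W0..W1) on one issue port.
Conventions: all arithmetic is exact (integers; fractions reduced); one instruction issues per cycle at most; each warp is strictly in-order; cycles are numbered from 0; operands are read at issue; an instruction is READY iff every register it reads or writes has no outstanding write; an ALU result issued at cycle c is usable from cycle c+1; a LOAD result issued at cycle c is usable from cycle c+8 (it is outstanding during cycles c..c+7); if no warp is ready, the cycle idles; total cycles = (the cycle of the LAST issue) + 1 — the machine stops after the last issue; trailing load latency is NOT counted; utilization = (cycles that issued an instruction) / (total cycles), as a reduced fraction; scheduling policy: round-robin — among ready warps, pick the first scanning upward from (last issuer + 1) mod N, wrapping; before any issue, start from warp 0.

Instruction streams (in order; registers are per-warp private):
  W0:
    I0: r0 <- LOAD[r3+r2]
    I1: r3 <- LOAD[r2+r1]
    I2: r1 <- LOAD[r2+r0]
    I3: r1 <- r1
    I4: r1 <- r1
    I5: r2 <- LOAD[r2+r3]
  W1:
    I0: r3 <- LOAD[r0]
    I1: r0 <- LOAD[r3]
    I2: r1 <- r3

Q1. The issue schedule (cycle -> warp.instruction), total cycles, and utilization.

cycle 0: W0.I0
cycle 1: W1.I0
cycle 2: W0.I1
cycle 3: idle
cycle 4: idle
cycle 5: idle
cycle 6: idle
cycle 7: idle
cycle 8: W0.I2
cycle 9: W1.I1
cycle 10: W1.I2
cycle 11: idle
cycle 12: idle
cycle 13: idle
cycle 14: idle
cycle 15: idle
cycle 16: W0.I3
cycle 17: W0.I4
cycle 18: W0.I5

Answer: 19 cycles, utilization 9/19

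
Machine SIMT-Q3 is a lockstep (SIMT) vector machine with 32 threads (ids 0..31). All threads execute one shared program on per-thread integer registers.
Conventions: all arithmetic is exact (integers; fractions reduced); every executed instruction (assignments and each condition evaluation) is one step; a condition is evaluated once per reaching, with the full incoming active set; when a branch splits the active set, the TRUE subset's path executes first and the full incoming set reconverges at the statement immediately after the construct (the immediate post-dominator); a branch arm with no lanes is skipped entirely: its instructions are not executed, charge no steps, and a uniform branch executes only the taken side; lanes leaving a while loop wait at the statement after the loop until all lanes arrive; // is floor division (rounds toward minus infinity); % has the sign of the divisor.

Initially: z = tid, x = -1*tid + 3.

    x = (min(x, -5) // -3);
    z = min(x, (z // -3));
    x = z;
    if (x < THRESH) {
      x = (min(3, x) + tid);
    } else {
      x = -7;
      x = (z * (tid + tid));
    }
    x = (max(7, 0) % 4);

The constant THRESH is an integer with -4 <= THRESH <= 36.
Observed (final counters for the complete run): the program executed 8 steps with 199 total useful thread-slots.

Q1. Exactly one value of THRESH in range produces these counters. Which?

Answer: THRESH = -2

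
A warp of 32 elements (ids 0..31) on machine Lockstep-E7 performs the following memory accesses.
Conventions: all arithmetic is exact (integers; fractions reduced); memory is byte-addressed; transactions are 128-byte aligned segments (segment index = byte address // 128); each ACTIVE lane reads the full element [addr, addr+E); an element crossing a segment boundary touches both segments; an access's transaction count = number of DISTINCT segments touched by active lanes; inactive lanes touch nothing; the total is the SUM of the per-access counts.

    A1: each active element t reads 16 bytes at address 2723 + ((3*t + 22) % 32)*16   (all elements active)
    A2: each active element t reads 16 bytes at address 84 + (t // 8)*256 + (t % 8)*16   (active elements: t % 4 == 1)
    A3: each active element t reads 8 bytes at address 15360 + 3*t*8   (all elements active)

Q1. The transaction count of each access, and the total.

A1: 5 transactions
A2: 8 transactions
A3: 6 transactions

Answer: 5,8,6; total 19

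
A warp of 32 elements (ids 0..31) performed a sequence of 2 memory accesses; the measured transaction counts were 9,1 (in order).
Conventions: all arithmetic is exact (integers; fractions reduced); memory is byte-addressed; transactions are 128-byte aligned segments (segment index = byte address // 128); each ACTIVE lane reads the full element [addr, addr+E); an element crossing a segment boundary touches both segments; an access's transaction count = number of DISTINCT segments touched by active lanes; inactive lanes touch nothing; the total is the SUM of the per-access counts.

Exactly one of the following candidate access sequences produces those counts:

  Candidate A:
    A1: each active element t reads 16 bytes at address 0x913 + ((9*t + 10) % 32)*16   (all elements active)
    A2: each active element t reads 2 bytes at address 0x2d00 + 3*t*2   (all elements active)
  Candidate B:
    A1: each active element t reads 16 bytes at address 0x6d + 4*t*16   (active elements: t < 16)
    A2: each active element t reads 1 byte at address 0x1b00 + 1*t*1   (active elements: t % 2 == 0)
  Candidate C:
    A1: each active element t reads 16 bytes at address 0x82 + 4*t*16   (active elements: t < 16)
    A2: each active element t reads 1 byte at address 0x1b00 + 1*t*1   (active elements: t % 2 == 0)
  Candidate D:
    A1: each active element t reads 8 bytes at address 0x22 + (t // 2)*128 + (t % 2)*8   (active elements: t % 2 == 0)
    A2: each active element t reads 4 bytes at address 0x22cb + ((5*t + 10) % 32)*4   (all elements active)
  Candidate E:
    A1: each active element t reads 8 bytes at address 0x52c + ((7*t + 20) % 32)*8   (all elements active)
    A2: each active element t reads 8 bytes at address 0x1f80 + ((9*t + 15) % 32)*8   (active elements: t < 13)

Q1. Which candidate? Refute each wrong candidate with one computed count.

A: A1 gives 5 transactions, not 9
C: A1 gives 8 transactions, not 9
D: A1 gives 16 transactions, not 9
E: A1 gives 3 transactions, not 9
B: all counts match (9,1)

Answer: B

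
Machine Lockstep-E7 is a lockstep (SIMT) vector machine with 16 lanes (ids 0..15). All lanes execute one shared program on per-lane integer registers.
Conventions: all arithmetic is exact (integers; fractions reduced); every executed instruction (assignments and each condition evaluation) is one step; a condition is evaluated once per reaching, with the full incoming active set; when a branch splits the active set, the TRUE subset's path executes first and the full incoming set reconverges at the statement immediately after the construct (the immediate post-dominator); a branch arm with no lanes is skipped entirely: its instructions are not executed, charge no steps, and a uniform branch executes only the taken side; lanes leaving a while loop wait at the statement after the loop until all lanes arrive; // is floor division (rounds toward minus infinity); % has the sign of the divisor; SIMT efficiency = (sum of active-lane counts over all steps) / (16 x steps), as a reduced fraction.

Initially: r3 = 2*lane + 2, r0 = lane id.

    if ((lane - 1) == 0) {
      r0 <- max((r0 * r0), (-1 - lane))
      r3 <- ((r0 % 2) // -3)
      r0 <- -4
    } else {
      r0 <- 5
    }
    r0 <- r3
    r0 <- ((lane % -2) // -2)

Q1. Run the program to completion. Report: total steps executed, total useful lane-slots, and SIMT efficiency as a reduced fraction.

Answer: 7 steps, 66 useful, 33/56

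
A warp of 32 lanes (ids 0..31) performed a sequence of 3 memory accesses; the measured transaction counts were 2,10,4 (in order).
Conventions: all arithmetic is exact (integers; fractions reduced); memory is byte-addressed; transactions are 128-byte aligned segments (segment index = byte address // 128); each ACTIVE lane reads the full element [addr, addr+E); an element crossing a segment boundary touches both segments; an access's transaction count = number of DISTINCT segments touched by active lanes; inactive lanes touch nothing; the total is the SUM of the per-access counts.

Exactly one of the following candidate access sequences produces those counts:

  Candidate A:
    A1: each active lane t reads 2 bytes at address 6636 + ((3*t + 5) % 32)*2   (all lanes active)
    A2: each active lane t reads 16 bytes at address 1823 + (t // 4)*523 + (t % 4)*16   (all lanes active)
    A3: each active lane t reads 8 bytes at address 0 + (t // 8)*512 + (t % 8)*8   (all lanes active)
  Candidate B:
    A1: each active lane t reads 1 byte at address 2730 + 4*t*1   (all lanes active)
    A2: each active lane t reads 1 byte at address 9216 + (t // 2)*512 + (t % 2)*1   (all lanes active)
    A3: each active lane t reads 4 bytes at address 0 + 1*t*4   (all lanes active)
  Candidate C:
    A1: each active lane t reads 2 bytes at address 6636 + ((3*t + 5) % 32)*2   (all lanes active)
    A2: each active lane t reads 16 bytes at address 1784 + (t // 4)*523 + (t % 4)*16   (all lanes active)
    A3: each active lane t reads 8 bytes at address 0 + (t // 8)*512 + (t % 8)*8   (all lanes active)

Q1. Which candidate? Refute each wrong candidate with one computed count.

A: A2 gives 12 transactions, not 10
B: A2 gives 16 transactions, not 10
C: all counts match (2,10,4)

Answer: C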